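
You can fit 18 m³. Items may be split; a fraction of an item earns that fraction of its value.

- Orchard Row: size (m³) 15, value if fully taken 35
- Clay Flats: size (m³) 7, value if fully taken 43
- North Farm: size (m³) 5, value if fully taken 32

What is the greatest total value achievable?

Sort by value density: North Farm 32/5≈6.4, Clay Flats 43/7≈6.14, Orchard Row 35/15≈2.33.
Take all of North Farm (5 m³, value 32) — 13 m³ left.
Clay Flats: take in full, 7 m³ for value 43 — 6 left.
Only 6 m³ remain; take 6/15 of Orchard Row for value 35×6/15 = 14.
Total value = 89.

89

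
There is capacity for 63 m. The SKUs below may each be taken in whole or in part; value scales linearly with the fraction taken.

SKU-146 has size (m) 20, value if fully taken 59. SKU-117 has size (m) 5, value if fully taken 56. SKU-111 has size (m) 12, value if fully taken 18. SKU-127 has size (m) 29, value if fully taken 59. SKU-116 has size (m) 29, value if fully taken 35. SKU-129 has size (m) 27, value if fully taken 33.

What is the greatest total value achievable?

Sort by value density: SKU-117 56/5≈11.2, SKU-146 59/20≈2.95, SKU-127 59/29≈2.03, SKU-111 18/12≈1.5, SKU-129 33/27≈1.22, SKU-116 35/29≈1.21.
SKU-117: take in full, 5 m for value 56 — 58 left.
All 20 m of SKU-146 fit (value 59) — 38 remain.
All 29 m of SKU-127 fit (value 59) — 9 remain.
9 m left: a 9/12 share of SKU-111 gives 18×9/12 = 13.5.
Total value = 187.5.

187.5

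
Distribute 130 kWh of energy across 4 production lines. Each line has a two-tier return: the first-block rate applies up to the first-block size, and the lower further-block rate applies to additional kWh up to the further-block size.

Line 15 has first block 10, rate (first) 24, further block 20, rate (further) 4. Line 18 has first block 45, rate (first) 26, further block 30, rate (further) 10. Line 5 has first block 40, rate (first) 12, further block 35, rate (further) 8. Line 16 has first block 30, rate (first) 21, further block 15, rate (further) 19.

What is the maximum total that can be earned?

Rank every tier by rate: Line 18/tier1 26 > Line 15/tier1 24 > Line 16/tier1 21 > Line 16/tier2 19 > Line 5/tier1 12 > Line 18/tier2 10 > Line 5/tier2 8 > Line 15/tier2 4.
Line 18 tier1 at 26: fill all 45 ; 85 left.
Line 15 tier1 at 24: fill all 10 ; 75 left.
Fill Line 16 tier1 block (30 at 21) ; 45 left.
Line 16 tier2 at 19: fill all 15 ; 30 left.
Line 5 tier1 at 12: only 30 left, fill 30.
Total = 26×45 + 24×10 + 21×30 + 19×15 + 12×30 = 2685.

2685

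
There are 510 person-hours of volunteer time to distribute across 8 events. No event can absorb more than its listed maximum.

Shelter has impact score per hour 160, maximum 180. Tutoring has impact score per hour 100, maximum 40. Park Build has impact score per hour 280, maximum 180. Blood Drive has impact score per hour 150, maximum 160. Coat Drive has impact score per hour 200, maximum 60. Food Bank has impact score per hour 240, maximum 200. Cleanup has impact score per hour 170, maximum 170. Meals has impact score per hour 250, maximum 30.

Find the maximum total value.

Rank by impact score per hour: Park Build 280 > Meals 250 > Food Bank 240 > Coat Drive 200 > Cleanup 170 > Shelter 160 > Blood Drive 150 > Tutoring 100.
Give Park Build 180 to hit its cap of 180 → 330 left.
Meals takes 30 to reach its cap of 30 → 300 left.
Food Bank: +200 to 200 (cap) → 100 left.
Coat Drive: +60 to 60 (cap) → 40 left.
Cleanup has room for 170 but only 40 remain, so it gets 40.
Total = 280×180 + 200×60 + 240×200 + 170×40 + 250×30 = 124700.

124700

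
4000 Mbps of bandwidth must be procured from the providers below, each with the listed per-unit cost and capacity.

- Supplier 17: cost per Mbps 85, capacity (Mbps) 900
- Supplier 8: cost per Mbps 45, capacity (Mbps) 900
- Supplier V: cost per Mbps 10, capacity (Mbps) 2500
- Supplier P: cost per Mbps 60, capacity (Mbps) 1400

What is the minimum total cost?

101500

Fill from the cheapest provider first.
Supplier V at 10: take all 2500 Mbps → 1500 still needed.
Supplier 8 (45): use full 900 → 600 Mbps to go.
Supplier P at 60: take 600 of its 1400 → requirement met.
Supplier 17: unused.
Cost = 2500×10 + 900×45 + 600×60 = 101500.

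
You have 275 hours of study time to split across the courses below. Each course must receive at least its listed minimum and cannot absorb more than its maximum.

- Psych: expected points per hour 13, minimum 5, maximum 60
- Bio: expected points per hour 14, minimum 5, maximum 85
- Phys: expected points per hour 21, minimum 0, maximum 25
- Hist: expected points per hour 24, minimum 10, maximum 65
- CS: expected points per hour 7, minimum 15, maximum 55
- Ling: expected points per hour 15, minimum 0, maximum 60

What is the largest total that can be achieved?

4605

Meeting every minimum uses 5+5+0+10+15+0 = 35 hours, leaving 240.
Order the courses by expected points per hour: Hist 24 > Phys 21 > Ling 15 > Bio 14 > Psych 13 > CS 7.
Give Hist 55 more to hit its cap of 65 ; 185 left.
Phys: +25 to 25 (cap) ; 160 left.
Give Ling 60 more to hit its cap of 60 ; 100 left.
Bio takes 80 more to reach its cap of 85 ; 20 left.
Only 20 left; Psych takes them to reach 25.
Total = 13×25 + 14×85 + 21×25 + 24×65 + 7×15 + 15×60 = 4605.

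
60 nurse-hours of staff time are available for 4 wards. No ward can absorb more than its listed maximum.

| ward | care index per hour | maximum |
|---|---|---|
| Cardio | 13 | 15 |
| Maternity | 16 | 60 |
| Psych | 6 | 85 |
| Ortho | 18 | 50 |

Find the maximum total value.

1060

Rank by care index per hour: Ortho 18 > Maternity 16 > Cardio 13 > Psych 6.
Ortho: +50 to 50 (cap) → 10 left.
Maternity has room for 60 but only 10 remain, so it gets 10.
Total = 16×10 + 18×50 = 1060.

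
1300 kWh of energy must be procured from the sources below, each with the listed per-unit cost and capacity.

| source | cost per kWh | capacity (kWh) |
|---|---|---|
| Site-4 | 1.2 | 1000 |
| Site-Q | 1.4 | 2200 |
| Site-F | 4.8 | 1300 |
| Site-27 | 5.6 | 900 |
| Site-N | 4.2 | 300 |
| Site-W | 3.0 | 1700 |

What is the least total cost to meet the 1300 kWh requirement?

Fill from the cheapest source first.
Site-4 (1.2): use full 1000 ; 300 kWh to go.
Site-Q (1.4): take the remaining 300 ; done.
Site-W, Site-N, Site-F, Site-27: unused.
Cost = 1000×1.2 + 300×1.4 = 1620.

1620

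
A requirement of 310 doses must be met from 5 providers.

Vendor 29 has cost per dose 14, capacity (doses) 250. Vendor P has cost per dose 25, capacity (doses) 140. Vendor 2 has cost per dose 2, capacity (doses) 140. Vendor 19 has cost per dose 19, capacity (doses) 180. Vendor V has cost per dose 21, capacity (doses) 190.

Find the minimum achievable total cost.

2660

Use providers in increasing cost order.
Vendor 2 at 2: take all 140 doses — 170 still needed.
Vendor 29 (14): take the remaining 170 — done.
Vendor 19, Vendor V, Vendor P: unused.
Cost = 140×2 + 170×14 = 2660.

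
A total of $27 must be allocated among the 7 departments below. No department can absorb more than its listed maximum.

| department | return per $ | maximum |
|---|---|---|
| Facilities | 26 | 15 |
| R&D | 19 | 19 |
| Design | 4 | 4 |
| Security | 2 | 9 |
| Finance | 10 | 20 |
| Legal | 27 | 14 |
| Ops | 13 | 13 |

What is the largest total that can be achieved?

716

Highest return per $ first: Legal 27 > Facilities 26 > R&D 19 > Ops 13 > Finance 10 > Design 4 > Security 2.
Give Legal 14 to hit its cap of 14 → 13 left.
Facilities: +13 (room for 15) → 13. Pool exhausted.
Total = 26×13 + 27×14 = 716.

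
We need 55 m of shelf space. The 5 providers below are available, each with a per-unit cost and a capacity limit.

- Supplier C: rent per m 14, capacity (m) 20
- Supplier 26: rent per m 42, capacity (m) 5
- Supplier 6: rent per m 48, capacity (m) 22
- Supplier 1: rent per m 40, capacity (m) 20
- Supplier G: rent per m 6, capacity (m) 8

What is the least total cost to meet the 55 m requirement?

1434

Fill from the cheapest provider first.
Supplier G (6): use full 8 — 47 m to go.
Supplier C at 14: take all 20 m — 27 still needed.
Take 20 from Supplier 1 at 40 — need 7 more.
Take 5 from Supplier 26 at 42 — need 2 more.
Supplier 6 (48): take the remaining 2 — done.
Cost = 8×6 + 20×14 + 20×40 + 5×42 + 2×48 = 1434.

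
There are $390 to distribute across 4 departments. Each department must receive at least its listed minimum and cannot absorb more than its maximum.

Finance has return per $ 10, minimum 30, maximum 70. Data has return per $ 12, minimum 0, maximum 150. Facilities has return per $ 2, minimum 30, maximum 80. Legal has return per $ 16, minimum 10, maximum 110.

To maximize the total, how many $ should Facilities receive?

60

Meeting every minimum uses 30+0+30+10 = 70 $, leaving 320.
Highest return per $ first: Legal 16 > Data 12 > Finance 10 > Facilities 2.
Legal: +100 to 110 (cap) → 220 left.
Data takes 150 more to reach its cap of 150 → 70 left.
Finance: +40 to 70 (cap) → 30 left.
Facilities has room for 50 more but only 30 remain, so it gets 60.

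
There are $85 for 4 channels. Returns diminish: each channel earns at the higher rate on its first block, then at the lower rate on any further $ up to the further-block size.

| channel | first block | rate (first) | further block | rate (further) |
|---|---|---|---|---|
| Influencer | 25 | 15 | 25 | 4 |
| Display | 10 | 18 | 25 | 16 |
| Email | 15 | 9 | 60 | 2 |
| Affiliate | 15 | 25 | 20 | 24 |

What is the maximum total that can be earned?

Treat each block as its own option and order by rate: Affiliate/T1 25 > Affiliate/T2 24 > Display/T1 18 > Display/T2 16 > Influencer/T1 15 > Email/T1 9 > Influencer/T2 4 > Email/T2 2.
Fill Affiliate T1 block (15 at 25) ; 70 left.
Affiliate/T2 (24): +20 ; 50 left.
Fill Display T1 block (10 at 18) ; 40 left.
Fill Display T2 block (25 at 16) ; 15 left.
Influencer/T1: +15 of 25 at 15; pool empty.
Total = 25×15 + 24×20 + 18×10 + 16×25 + 15×15 = 1660.

1660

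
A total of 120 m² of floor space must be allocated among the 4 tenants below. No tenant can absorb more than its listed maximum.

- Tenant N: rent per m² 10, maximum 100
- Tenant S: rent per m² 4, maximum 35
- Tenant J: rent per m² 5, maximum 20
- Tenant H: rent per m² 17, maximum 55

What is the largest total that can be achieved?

Rank by rent per m²: Tenant H 17 > Tenant N 10 > Tenant J 5 > Tenant S 4.
Tenant H: +55 to 55 (cap) — 65 left.
Tenant N: +65 (room for 100) → 65. Pool exhausted.
Total = 10×65 + 17×55 = 1585.

1585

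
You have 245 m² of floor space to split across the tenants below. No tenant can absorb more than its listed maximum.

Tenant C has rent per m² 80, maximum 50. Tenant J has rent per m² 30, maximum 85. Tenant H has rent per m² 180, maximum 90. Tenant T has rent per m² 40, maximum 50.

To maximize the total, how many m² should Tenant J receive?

55

Order the tenants by rent per m²: Tenant H 180 > Tenant C 80 > Tenant T 40 > Tenant J 30.
Give Tenant H 90 to hit its cap of 90 ; 155 left.
Tenant C takes 50 to reach its cap of 50 ; 105 left.
Tenant T takes 50 to reach its cap of 50 ; 55 left.
Only 55 left; Tenant J takes them to reach 55.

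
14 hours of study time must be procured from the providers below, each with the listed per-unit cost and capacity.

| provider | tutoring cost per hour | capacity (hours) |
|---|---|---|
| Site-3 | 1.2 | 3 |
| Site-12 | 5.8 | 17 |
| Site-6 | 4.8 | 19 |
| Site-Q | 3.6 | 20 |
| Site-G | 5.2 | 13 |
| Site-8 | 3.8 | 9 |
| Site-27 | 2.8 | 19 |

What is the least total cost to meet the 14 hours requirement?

34.4

Fill from the cheapest provider first.
Site-3 (1.2): use full 3 — 11 hours to go.
Take 11 from Site-27 at 2.8 to finish.
Site-Q, Site-8, Site-6, Site-G, Site-12: unused.
Cost = 3×1.2 + 11×2.8 = 34.4.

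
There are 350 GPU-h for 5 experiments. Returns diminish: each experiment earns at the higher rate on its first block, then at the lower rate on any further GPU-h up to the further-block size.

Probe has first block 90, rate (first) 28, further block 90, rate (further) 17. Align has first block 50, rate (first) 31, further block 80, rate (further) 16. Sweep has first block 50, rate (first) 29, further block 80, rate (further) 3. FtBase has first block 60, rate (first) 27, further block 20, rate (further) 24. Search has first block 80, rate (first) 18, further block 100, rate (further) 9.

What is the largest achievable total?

9060

Treat each block as its own option and order by rate: Align/T1 31 > Sweep/T1 29 > Probe/T1 28 > FtBase/T1 27 > FtBase/T2 24 > Search/T1 18 > Probe/T2 17 > Align/T2 16 > Search/T2 9 > Sweep/T2 3.
Align T1 at 31: fill all 50 — 300 left.
Sweep/T1 (29): +50 — 250 left.
Probe/T1 (28): +90 — 160 left.
Fill FtBase T1 block (60 at 27) — 100 left.
FtBase T2 at 24: fill all 20 — 80 left.
Fill Search T1 block (80 at 18) — 0 left.
Total = 31×50 + 29×50 + 28×90 + 27×60 + 24×20 + 18×80 = 9060.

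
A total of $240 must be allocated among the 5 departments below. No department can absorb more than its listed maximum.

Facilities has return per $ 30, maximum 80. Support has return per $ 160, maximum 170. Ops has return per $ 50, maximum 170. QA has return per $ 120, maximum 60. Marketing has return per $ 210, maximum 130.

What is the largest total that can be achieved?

Rank by return per $: Marketing 210 > Support 160 > QA 120 > Ops 50 > Facilities 30.
Marketing takes 130 to reach its cap of 130 — 110 left.
Only 110 left; Support takes them to reach 110.
Total = 160×110 + 210×130 = 44900.

44900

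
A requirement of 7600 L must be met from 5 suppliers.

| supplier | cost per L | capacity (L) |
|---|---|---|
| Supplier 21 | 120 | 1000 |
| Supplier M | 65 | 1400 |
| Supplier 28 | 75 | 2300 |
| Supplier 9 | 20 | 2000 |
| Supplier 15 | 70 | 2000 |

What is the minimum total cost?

Cheapest first:
Supplier 9 (20): use full 2000 → 5600 L to go.
Take 1400 from Supplier M at 65 → need 4200 more.
Supplier 15 at 70: take all 2000 L → 2200 still needed.
Take 2200 from Supplier 28 at 75 to finish.
Supplier 21: unused.
Cost = 2000×20 + 1400×65 + 2000×70 + 2200×75 = 436000.

436000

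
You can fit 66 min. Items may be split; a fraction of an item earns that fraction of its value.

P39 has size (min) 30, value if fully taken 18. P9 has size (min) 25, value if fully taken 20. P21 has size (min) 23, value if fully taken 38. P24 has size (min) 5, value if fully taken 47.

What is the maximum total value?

Best value per unit of size first: P24 47/5≈9.4, P21 38/23≈1.65, P9 20/25≈0.8, P39 18/30≈0.6.
All 5 min of P24 fit (value 47) ; 61 remain.
Take all of P21 (23 min, value 38) ; 38 min left.
Take all of P9 (25 min, value 20) ; 13 min left.
Only 13 min remain; take 13/30 of P39 for value 18×13/30 = 7.8.
Total value = 112.8.

112.8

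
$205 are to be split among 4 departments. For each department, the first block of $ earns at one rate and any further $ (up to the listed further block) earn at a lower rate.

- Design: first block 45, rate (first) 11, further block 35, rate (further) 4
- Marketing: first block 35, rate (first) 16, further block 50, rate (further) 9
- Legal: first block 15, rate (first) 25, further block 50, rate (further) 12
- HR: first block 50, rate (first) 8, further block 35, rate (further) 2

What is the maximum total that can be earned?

Order all 8 blocks by rate: Legal/first 25 > Marketing/first 16 > Legal/second 12 > Design/first 11 > Marketing/second 9 > HR/first 8 > Design/second 4 > HR/second 2.
Legal first at 25: fill all 15 → 190 left.
Marketing/first (16): +35 → 155 left.
Legal/second (12): +50 → 105 left.
Design/first (11): +45 → 60 left.
Fill Marketing second block (50 at 9) → 10 left.
HR/first: +10 of 50 at 8; pool empty.
Total = 25×15 + 16×35 + 12×50 + 11×45 + 9×50 + 8×10 = 2560.

2560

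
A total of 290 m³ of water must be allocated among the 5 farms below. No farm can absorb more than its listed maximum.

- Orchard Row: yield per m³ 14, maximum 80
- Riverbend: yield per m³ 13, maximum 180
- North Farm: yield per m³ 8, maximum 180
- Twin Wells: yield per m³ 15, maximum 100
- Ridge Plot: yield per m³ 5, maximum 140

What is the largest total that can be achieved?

4050

Rank by yield per m³: Twin Wells 15 > Orchard Row 14 > Riverbend 13 > North Farm 8 > Ridge Plot 5.
Give Twin Wells 100 to hit its cap of 100 — 190 left.
Orchard Row takes 80 to reach its cap of 80 — 110 left.
Only 110 left; Riverbend takes them to reach 110.
Total = 14×80 + 13×110 + 15×100 = 4050.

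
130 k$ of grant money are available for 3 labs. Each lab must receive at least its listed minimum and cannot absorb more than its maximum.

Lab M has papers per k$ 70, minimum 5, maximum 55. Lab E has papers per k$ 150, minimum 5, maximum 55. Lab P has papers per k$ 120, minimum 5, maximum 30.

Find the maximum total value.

15000

Meeting every minimum uses 5+5+5 = 15 k$, leaving 115.
Order the labs by papers per k$: Lab E 150 > Lab P 120 > Lab M 70.
Give Lab E 50 more to hit its cap of 55 — 65 left.
Lab P: +25 to 30 (cap) — 40 left.
Lab M has room for 50 more but only 40 remain, so it gets 45.
Total = 70×45 + 150×55 + 120×30 = 15000.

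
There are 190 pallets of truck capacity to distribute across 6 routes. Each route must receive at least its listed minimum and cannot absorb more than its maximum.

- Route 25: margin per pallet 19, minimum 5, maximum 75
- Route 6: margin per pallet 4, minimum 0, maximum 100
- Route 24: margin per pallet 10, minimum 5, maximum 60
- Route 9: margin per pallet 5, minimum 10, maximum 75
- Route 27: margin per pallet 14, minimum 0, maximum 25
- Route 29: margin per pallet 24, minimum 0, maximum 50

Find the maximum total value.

3325

Meeting every minimum uses 5+0+5+10+0+0 = 20 pallets, leaving 170.
Highest margin per pallet first: Route 29 24 > Route 25 19 > Route 27 14 > Route 24 10 > Route 9 5 > Route 6 4.
Give Route 29 50 more to hit its cap of 50 — 120 left.
Route 25 takes 70 more to reach its cap of 75 — 50 left.
Route 27: +25 to 25 (cap) — 25 left.
Route 24 has room for 55 more but only 25 remain, so it gets 30.
Total = 19×75 + 10×30 + 5×10 + 14×25 + 24×50 = 3325.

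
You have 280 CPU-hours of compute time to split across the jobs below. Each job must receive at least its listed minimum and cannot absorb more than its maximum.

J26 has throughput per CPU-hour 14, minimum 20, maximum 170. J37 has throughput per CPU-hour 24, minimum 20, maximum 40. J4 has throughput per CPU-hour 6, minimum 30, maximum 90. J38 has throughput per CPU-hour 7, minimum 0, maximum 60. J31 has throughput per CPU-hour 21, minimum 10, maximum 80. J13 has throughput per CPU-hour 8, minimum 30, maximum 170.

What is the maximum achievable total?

Meeting every minimum uses 20+20+30+0+10+30 = 110 CPU-hours, leaving 170.
Rank by throughput per CPU-hour: J37 24 > J31 21 > J26 14 > J13 8 > J38 7 > J4 6.
J37 takes 20 more to reach its cap of 40 → 150 left.
J31: +70 to 80 (cap) → 80 left.
J26 has room for 150 more but only 80 remain, so it gets 100.
Total = 14×100 + 24×40 + 6×30 + 21×80 + 8×30 = 4460.

4460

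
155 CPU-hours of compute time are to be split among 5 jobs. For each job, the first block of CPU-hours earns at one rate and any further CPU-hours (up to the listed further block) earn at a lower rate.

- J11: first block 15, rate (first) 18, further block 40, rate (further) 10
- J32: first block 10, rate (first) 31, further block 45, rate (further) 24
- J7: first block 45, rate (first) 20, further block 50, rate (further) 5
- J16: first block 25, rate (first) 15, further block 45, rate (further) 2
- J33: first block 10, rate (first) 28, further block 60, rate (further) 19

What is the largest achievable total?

3425

Treat each block as its own option and order by rate: J32/T1 31 > J33/T1 28 > J32/T2 24 > J7/T1 20 > J33/T2 19 > J11/T1 18 > J16/T1 15 > J11/T2 10 > J7/T2 5 > J16/T2 2.
Fill J32 T1 block (10 at 31) → 145 left.
J33 T1 at 28: fill all 10 → 135 left.
J32/T2 (24): +45 → 90 left.
Fill J7 T1 block (45 at 20) → 45 left.
J33/T2: +45 of 60 at 19; pool empty.
Total = 31×10 + 28×10 + 24×45 + 20×45 + 19×45 = 3425.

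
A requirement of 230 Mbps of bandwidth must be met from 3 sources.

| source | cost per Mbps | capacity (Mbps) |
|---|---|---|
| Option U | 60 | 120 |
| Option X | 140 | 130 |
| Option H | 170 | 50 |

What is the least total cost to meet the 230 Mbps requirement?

22600

Use sources in increasing cost order.
Option U (60): use full 120 → 110 Mbps to go.
Option X (140): take the remaining 110 → done.
Option H: unused.
Cost = 120×60 + 110×140 = 22600.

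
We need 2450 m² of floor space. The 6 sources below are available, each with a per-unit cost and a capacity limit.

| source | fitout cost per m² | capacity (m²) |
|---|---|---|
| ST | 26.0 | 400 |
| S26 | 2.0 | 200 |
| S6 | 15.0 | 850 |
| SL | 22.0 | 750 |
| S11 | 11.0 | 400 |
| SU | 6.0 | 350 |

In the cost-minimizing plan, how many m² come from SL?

Use sources in increasing cost order.
S26 at 2.0: take all 200 m² → 2250 still needed.
SU (6.0): use full 350 → 1900 m² to go.
S11 at 11.0: take all 400 m² → 1500 still needed.
Take 850 from S6 at 15.0 → need 650 more.
SL (22.0): take the remaining 650 → done.
ST: unused.

650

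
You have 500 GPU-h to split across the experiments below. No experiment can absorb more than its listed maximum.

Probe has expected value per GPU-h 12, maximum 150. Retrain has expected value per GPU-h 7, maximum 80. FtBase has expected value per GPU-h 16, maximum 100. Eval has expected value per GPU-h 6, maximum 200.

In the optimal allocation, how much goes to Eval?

170

Order the experiments by expected value per GPU-h: FtBase 16 > Probe 12 > Retrain 7 > Eval 6.
Give FtBase 100 to hit its cap of 100 ; 400 left.
Probe takes 150 to reach its cap of 150 ; 250 left.
Retrain takes 80 to reach its cap of 80 ; 170 left.
Eval: +170 (room for 200) → 170. Pool exhausted.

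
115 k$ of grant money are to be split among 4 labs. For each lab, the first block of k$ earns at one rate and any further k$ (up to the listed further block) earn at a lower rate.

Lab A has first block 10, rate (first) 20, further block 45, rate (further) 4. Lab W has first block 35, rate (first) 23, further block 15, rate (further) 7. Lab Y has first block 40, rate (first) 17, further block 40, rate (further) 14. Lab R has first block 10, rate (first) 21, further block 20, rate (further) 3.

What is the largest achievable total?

Treat each block as its own option and order by rate: Lab W/T1 23 > Lab R/T1 21 > Lab A/T1 20 > Lab Y/T1 17 > Lab Y/T2 14 > Lab W/T2 7 > Lab A/T2 4 > Lab R/T2 3.
Lab W T1 at 23: fill all 35 → 80 left.
Lab R T1 at 21: fill all 10 → 70 left.
Lab A T1 at 20: fill all 10 → 60 left.
Lab Y/T1 (17): +40 → 20 left.
Lab Y T2 at 14: only 20 left, fill 20.
Total = 23×35 + 21×10 + 20×10 + 17×40 + 14×20 = 2175.

2175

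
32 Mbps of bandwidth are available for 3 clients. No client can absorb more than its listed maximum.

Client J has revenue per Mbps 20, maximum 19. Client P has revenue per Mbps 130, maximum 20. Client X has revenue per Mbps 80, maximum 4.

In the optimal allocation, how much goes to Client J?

Highest revenue per Mbps first: Client P 130 > Client X 80 > Client J 20.
Client P: +20 to 20 (cap) — 12 left.
Client X takes 4 to reach its cap of 4 — 8 left.
Client J has room for 19 but only 8 remain, so it gets 8.

8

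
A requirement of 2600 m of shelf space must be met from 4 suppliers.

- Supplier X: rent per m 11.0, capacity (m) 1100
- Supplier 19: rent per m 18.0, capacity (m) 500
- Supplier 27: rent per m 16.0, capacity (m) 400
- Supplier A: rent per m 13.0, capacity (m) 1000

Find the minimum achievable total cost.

33300

Cheapest first:
Take 1100 from Supplier X at 11.0 — need 1500 more.
Take 1000 from Supplier A at 13.0 — need 500 more.
Supplier 27 at 16.0: take all 400 m — 100 still needed.
Supplier 19 at 18.0: take 100 of its 500 — requirement met.
Cost = 1100×11.0 + 1000×13.0 + 400×16.0 + 100×18.0 = 33300.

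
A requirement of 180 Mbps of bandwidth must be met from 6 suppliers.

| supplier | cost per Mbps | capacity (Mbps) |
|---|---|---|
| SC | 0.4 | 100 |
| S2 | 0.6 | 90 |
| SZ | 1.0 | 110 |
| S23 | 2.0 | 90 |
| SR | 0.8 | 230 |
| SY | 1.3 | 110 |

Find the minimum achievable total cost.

88

Cheapest first:
Take 100 from SC at 0.4 — need 80 more.
S2 at 0.6: take 80 of its 90 — requirement met.
SR, SZ, SY, S23: unused.
Cost = 100×0.4 + 80×0.6 = 88.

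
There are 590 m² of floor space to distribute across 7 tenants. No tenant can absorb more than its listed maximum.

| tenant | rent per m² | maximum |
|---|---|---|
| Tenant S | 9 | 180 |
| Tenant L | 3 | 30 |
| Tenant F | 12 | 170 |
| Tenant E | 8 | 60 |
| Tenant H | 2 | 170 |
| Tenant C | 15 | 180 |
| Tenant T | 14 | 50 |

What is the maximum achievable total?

Highest rent per m² first: Tenant C 15 > Tenant T 14 > Tenant F 12 > Tenant S 9 > Tenant E 8 > Tenant L 3 > Tenant H 2.
Tenant C takes 180 to reach its cap of 180 — 410 left.
Give Tenant T 50 to hit its cap of 50 — 360 left.
Tenant F takes 170 to reach its cap of 170 — 190 left.
Tenant S takes 180 to reach its cap of 180 — 10 left.
Tenant E has room for 60 but only 10 remain, so it gets 10.
Total = 9×180 + 12×170 + 8×10 + 15×180 + 14×50 = 7140.

7140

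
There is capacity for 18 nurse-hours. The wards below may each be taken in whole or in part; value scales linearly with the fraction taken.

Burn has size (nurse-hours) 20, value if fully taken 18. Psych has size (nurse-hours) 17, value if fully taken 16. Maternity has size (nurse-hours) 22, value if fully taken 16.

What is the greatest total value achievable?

16.9

Best value per unit of size first: Psych 16/17≈0.941, Burn 18/20≈0.9, Maternity 16/22≈0.727.
Take all of Psych (17 nurse-hours, value 16) — 1 nurse-hours left.
1 nurse-hours left: a 1/20 share of Burn gives 18×1/20 = 0.9.
Total value = 16.9.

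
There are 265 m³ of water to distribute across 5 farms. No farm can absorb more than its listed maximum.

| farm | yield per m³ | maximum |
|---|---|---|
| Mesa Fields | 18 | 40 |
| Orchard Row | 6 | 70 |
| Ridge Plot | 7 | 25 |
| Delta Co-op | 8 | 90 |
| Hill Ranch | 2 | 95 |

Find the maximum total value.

Rank by yield per m³: Mesa Fields 18 > Delta Co-op 8 > Ridge Plot 7 > Orchard Row 6 > Hill Ranch 2.
Give Mesa Fields 40 to hit its cap of 40 ; 225 left.
Give Delta Co-op 90 to hit its cap of 90 ; 135 left.
Ridge Plot: +25 to 25 (cap) ; 110 left.
Give Orchard Row 70 to hit its cap of 70 ; 40 left.
Hill Ranch: +40 (room for 95) → 40. Pool exhausted.
Total = 18×40 + 6×70 + 7×25 + 8×90 + 2×40 = 2115.

2115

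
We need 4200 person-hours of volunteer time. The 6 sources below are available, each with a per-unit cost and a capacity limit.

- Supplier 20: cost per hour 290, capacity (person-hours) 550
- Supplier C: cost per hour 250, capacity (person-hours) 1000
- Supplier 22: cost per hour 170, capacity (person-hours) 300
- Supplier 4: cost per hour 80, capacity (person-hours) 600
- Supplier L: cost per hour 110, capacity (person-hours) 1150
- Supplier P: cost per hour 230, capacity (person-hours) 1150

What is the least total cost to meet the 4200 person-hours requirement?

740000

Use sources in increasing cost order.
Supplier 4 at 80: take all 600 person-hours → 3600 still needed.
Supplier L (110): use full 1150 → 2450 person-hours to go.
Take 300 from Supplier 22 at 170 → need 2150 more.
Supplier P at 230: take all 1150 person-hours → 1000 still needed.
Supplier C at 250: take all 1000 person-hours → 0 still needed.
Supplier 20: unused.
Cost = 600×80 + 1150×110 + 300×170 + 1150×230 + 1000×250 = 740000.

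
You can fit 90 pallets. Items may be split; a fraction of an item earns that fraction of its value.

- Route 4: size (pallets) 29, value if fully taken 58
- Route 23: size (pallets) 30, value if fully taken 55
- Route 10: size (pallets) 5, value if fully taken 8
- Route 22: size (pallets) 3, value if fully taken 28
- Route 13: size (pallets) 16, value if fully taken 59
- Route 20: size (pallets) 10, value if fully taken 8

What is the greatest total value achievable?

Best value per unit of size first: Route 22 28/3≈9.33, Route 13 59/16≈3.69, Route 4 58/29≈2, Route 23 55/30≈1.83, Route 10 8/5≈1.6, Route 20 8/10≈0.8.
All 3 pallets of Route 22 fit (value 28) — 87 remain.
All 16 pallets of Route 13 fit (value 59) — 71 remain.
Route 4: take in full, 29 pallets for value 58 — 42 left.
All 30 pallets of Route 23 fit (value 55) — 12 remain.
Route 10: take in full, 5 pallets for value 8 — 7 left.
Only 7 pallets remain; take 7/10 of Route 20 for value 8×7/10 = 5.6.
Total value = 213.6.

213.6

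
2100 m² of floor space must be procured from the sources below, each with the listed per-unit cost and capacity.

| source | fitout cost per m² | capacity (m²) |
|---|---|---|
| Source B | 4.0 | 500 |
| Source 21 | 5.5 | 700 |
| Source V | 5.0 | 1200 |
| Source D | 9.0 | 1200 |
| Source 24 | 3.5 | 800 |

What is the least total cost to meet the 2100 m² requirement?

8800

Fill from the cheapest source first.
Source 24 at 3.5: take all 800 m² — 1300 still needed.
Source B at 4.0: take all 500 m² — 800 still needed.
Source V at 5.0: take 800 of its 1200 — requirement met.
Source 21, Source D: unused.
Cost = 800×3.5 + 500×4.0 + 800×5.0 = 8800.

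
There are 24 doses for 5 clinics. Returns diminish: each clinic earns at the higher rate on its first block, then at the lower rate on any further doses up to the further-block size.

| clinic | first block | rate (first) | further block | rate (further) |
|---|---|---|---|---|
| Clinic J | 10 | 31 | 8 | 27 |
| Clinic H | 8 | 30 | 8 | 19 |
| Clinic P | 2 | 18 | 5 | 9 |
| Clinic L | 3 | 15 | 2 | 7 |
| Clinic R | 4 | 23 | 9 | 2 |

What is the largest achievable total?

712

Rank every tier by rate: Clinic J/first 31 > Clinic H/first 30 > Clinic J/second 27 > Clinic R/first 23 > Clinic H/second 19 > Clinic P/first 18 > Clinic L/first 15 > Clinic P/second 9 > Clinic L/second 7 > Clinic R/second 2.
Fill Clinic J first block (10 at 31) → 14 left.
Clinic H/first (30): +8 → 6 left.
Clinic J/second: +6 of 8 at 27; pool empty.
Total = 31×10 + 30×8 + 27×6 = 712.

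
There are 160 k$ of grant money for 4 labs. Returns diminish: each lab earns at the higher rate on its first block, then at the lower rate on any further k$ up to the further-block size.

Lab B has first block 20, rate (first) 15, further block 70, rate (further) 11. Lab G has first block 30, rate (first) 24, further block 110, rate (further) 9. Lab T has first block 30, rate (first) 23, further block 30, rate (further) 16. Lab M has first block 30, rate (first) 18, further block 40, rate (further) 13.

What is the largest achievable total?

Order all 8 blocks by rate: Lab G/T1 24 > Lab T/T1 23 > Lab M/T1 18 > Lab T/T2 16 > Lab B/T1 15 > Lab M/T2 13 > Lab B/T2 11 > Lab G/T2 9.
Lab G T1 at 24: fill all 30 → 130 left.
Lab T/T1 (23): +30 → 100 left.
Lab M T1 at 18: fill all 30 → 70 left.
Lab T/T2 (16): +30 → 40 left.
Fill Lab B T1 block (20 at 15) → 20 left.
Lab M/T2: +20 of 40 at 13; pool empty.
Total = 24×30 + 23×30 + 18×30 + 16×30 + 15×20 + 13×20 = 2990.

2990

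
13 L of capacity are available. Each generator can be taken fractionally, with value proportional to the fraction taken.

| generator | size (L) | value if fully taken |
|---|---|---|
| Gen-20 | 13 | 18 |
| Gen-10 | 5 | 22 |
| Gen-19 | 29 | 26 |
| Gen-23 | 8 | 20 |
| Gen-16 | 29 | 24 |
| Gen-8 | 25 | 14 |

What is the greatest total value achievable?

Best value per unit of size first: Gen-10 22/5≈4.4, Gen-23 20/8≈2.5, Gen-20 18/13≈1.38, Gen-19 26/29≈0.897, Gen-16 24/29≈0.828, Gen-8 14/25≈0.56.
All 5 L of Gen-10 fit (value 22) ; 8 remain.
Take all of Gen-23 (8 L, value 20) ; 0 L left.
Total value = 42.

42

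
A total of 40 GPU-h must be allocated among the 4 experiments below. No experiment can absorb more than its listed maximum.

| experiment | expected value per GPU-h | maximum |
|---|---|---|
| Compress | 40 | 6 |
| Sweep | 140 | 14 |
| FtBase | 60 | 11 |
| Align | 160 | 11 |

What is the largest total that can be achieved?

Highest expected value per GPU-h first: Align 160 > Sweep 140 > FtBase 60 > Compress 40.
Align takes 11 to reach its cap of 11 ; 29 left.
Sweep takes 14 to reach its cap of 14 ; 15 left.
FtBase: +11 to 11 (cap) ; 4 left.
Only 4 left; Compress takes them to reach 4.
Total = 40×4 + 140×14 + 60×11 + 160×11 = 4540.

4540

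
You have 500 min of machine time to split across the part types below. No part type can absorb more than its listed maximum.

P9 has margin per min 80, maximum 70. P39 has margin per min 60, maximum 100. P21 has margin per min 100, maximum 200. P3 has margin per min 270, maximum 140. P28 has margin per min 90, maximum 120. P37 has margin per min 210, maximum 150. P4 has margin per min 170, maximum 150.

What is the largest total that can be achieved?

100800

Order the part types by margin per min: P3 270 > P37 210 > P4 170 > P21 100 > P28 90 > P9 80 > P39 60.
P3: +140 to 140 (cap) → 360 left.
Give P37 150 to hit its cap of 150 → 210 left.
Give P4 150 to hit its cap of 150 → 60 left.
P21: +60 (room for 200) → 60. Pool exhausted.
Total = 100×60 + 270×140 + 210×150 + 170×150 = 100800.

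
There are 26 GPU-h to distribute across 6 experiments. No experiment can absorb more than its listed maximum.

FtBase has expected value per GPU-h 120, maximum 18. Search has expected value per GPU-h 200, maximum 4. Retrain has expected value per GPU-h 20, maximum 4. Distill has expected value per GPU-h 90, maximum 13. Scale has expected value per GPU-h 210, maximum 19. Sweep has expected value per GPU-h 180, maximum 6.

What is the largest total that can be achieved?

5330

Order the experiments by expected value per GPU-h: Scale 210 > Search 200 > Sweep 180 > FtBase 120 > Distill 90 > Retrain 20.
Give Scale 19 to hit its cap of 19 → 7 left.
Search takes 4 to reach its cap of 4 → 3 left.
Sweep: +3 (room for 6) → 3. Pool exhausted.
Total = 200×4 + 210×19 + 180×3 = 5330.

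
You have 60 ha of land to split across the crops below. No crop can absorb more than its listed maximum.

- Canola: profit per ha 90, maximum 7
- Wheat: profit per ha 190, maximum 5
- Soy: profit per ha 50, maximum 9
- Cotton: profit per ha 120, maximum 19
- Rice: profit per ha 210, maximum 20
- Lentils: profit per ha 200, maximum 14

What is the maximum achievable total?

Highest profit per ha first: Rice 210 > Lentils 200 > Wheat 190 > Cotton 120 > Canola 90 > Soy 50.
Rice: +20 to 20 (cap) — 40 left.
Lentils takes 14 to reach its cap of 14 — 26 left.
Wheat: +5 to 5 (cap) — 21 left.
Cotton: +19 to 19 (cap) — 2 left.
Only 2 left; Canola takes them to reach 2.
Total = 90×2 + 190×5 + 120×19 + 210×20 + 200×14 = 10410.

10410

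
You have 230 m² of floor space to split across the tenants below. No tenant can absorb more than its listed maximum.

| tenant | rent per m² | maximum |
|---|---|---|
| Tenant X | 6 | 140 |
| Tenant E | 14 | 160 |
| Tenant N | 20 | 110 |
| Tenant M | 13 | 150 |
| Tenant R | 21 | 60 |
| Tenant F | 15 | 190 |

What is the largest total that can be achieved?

4360

Rank by rent per m²: Tenant R 21 > Tenant N 20 > Tenant F 15 > Tenant E 14 > Tenant M 13 > Tenant X 6.
Tenant R takes 60 to reach its cap of 60 ; 170 left.
Give Tenant N 110 to hit its cap of 110 ; 60 left.
Tenant F: +60 (room for 190) → 60. Pool exhausted.
Total = 20×110 + 21×60 + 15×60 = 4360.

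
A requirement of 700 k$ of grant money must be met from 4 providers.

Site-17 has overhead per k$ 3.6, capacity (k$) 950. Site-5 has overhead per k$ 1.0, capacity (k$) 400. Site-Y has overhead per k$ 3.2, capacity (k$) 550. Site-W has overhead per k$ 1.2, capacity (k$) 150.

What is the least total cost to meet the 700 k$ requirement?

Use providers in increasing cost order.
Take 400 from Site-5 at 1.0 → need 300 more.
Site-W (1.2): use full 150 → 150 k$ to go.
Site-Y (3.2): take the remaining 150 → done.
Site-17: unused.
Cost = 400×1.0 + 150×1.2 + 150×3.2 = 1060.

1060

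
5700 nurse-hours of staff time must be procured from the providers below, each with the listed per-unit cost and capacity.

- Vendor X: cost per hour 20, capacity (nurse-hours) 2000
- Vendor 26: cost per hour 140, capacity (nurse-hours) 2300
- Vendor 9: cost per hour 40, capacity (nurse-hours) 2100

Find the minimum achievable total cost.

Fill from the cheapest provider first.
Vendor X at 20: take all 2000 nurse-hours ; 3700 still needed.
Vendor 9 (40): use full 2100 ; 1600 nurse-hours to go.
Take 1600 from Vendor 26 at 140 to finish.
Cost = 2000×20 + 2100×40 + 1600×140 = 348000.

348000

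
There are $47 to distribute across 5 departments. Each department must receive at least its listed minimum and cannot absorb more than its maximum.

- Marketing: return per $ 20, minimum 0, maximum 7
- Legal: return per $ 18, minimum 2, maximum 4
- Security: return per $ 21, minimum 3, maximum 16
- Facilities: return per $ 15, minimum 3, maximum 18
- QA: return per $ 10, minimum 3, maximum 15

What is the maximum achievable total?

Meeting every minimum uses 0+2+3+3+3 = 11 $, leaving 36.
Order the departments by return per $: Security 21 > Marketing 20 > Legal 18 > Facilities 15 > QA 10.
Security takes 13 more to reach its cap of 16 — 23 left.
Marketing takes 7 more to reach its cap of 7 — 16 left.
Give Legal 2 more to hit its cap of 4 — 14 left.
Only 14 left; Facilities takes them to reach 17.
Total = 20×7 + 18×4 + 21×16 + 15×17 + 10×3 = 833.

833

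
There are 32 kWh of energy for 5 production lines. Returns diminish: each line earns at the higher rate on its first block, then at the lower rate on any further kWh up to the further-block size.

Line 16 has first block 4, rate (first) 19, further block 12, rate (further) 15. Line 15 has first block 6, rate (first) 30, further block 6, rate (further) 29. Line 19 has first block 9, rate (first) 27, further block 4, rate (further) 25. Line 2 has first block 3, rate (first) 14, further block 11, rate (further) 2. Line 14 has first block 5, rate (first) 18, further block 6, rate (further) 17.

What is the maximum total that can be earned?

827

Treat each block as its own option and order by rate: Line 15/first 30 > Line 15/second 29 > Line 19/first 27 > Line 19/second 25 > Line 16/first 19 > Line 14/first 18 > Line 14/second 17 > Line 16/second 15 > Line 2/first 14 > Line 2/second 2.
Line 15 first at 30: fill all 6 — 26 left.
Line 15 second at 29: fill all 6 — 20 left.
Line 19/first (27): +9 — 11 left.
Line 19 second at 25: fill all 4 — 7 left.
Line 16 first at 19: fill all 4 — 3 left.
Line 14/first: +3 of 5 at 18; pool empty.
Total = 30×6 + 29×6 + 27×9 + 25×4 + 19×4 + 18×3 = 827.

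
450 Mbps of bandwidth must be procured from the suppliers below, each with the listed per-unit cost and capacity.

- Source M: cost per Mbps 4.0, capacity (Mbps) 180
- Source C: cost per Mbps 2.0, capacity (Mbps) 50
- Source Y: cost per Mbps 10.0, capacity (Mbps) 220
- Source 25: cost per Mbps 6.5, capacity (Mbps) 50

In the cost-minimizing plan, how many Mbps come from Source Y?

Cheapest first:
Source C at 2.0: take all 50 Mbps — 400 still needed.
Take 180 from Source M at 4.0 — need 220 more.
Source 25 (6.5): use full 50 — 170 Mbps to go.
Source Y at 10.0: take 170 of its 220 — requirement met.

170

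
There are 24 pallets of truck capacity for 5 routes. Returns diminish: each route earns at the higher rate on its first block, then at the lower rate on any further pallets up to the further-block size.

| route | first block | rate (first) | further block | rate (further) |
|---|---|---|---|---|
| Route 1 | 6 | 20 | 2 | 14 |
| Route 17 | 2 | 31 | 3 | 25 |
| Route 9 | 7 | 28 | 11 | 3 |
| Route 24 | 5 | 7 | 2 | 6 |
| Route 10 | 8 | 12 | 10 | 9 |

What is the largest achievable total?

529

Rank every tier by rate: Route 17/T1 31 > Route 9/T1 28 > Route 17/T2 25 > Route 1/T1 20 > Route 1/T2 14 > Route 10/T1 12 > Route 10/T2 9 > Route 24/T1 7 > Route 24/T2 6 > Route 9/T2 3.
Fill Route 17 T1 block (2 at 31) — 22 left.
Fill Route 9 T1 block (7 at 28) — 15 left.
Route 17/T2 (25): +3 — 12 left.
Fill Route 1 T1 block (6 at 20) — 6 left.
Fill Route 1 T2 block (2 at 14) — 4 left.
Route 10/T1: +4 of 8 at 12; pool empty.
Total = 31×2 + 28×7 + 25×3 + 20×6 + 14×2 + 12×4 = 529.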